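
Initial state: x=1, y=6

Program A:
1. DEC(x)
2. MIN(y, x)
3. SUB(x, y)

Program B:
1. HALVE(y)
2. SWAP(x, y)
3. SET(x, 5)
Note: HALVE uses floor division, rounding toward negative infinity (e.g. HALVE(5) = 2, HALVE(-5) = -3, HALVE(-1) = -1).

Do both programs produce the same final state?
No

Program A final state: x=0, y=0
Program B final state: x=5, y=1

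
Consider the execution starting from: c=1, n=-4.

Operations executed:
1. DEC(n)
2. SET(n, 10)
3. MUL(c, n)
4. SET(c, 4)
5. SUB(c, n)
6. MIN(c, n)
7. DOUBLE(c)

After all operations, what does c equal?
c = -12

Tracing execution:
Step 1: DEC(n) → c = 1
Step 2: SET(n, 10) → c = 1
Step 3: MUL(c, n) → c = 10
Step 4: SET(c, 4) → c = 4
Step 5: SUB(c, n) → c = -6
Step 6: MIN(c, n) → c = -6
Step 7: DOUBLE(c) → c = -12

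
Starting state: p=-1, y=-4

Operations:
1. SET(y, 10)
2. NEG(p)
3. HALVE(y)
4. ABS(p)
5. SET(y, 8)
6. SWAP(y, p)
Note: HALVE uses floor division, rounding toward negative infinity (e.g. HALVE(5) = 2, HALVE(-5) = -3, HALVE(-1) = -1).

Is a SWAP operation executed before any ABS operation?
No

First SWAP: step 6
First ABS: step 4
Since 6 > 4, ABS comes first.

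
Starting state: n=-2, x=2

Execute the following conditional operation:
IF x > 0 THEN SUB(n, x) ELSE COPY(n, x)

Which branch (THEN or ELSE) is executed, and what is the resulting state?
Branch: THEN, Final state: n=-4, x=2

Evaluating condition: x > 0
x = 2
Condition is True, so THEN branch executes
After SUB(n, x): n=-4, x=2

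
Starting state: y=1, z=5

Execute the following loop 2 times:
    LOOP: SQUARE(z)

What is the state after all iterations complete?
y=1, z=625

Iteration trace:
Start: y=1, z=5
After iteration 1: y=1, z=25
After iteration 2: y=1, z=625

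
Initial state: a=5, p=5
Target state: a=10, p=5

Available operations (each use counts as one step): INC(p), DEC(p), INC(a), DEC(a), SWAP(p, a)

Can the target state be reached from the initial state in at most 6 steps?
Yes

Path (5 steps): INC(a) → INC(a) → INC(a) → INC(a) → INC(a)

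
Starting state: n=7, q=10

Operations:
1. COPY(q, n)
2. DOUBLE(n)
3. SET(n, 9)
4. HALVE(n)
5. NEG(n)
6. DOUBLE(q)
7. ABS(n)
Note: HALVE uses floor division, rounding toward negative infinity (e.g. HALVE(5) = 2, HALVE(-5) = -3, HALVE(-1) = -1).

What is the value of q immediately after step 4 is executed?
q = 7

Tracing q through execution:
Initial: q = 10
After step 1 (COPY(q, n)): q = 7
After step 2 (DOUBLE(n)): q = 7
After step 3 (SET(n, 9)): q = 7
After step 4 (HALVE(n)): q = 7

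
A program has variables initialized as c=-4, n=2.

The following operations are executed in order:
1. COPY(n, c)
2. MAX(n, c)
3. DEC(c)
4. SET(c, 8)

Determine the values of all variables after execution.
{c: 8, n: -4}

Step-by-step execution:
Initial: c=-4, n=2
After step 1 (COPY(n, c)): c=-4, n=-4
After step 2 (MAX(n, c)): c=-4, n=-4
After step 3 (DEC(c)): c=-5, n=-4
After step 4 (SET(c, 8)): c=8, n=-4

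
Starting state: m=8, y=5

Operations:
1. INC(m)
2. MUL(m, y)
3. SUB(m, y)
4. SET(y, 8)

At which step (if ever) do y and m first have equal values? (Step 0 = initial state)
Never

y and m never become equal during execution.

Comparing values at each step:
Initial: y=5, m=8
After step 1: y=5, m=9
After step 2: y=5, m=45
After step 3: y=5, m=40
After step 4: y=8, m=40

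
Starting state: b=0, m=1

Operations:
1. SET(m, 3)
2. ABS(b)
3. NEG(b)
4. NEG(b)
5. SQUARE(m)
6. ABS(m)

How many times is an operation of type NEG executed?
2

Counting NEG operations:
Step 3: NEG(b) ← NEG
Step 4: NEG(b) ← NEG
Total: 2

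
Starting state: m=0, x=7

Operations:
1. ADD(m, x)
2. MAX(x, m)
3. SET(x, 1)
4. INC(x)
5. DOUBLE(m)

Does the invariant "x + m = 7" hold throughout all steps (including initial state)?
No, violated after step 1

The invariant is violated after step 1.

State at each step:
Initial: m=0, x=7
After step 1: m=7, x=7
After step 2: m=7, x=7
After step 3: m=7, x=1
After step 4: m=7, x=2
After step 5: m=14, x=2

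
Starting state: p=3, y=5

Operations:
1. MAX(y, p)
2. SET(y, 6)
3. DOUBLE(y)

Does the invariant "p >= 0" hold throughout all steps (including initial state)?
Yes

The invariant holds at every step.

State at each step:
Initial: p=3, y=5
After step 1: p=3, y=5
After step 2: p=3, y=6
After step 3: p=3, y=12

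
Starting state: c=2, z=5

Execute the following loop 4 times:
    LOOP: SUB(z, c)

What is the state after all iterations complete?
c=2, z=-3

Iteration trace:
Start: c=2, z=5
After iteration 1: c=2, z=3
After iteration 2: c=2, z=1
After iteration 3: c=2, z=-1
After iteration 4: c=2, z=-3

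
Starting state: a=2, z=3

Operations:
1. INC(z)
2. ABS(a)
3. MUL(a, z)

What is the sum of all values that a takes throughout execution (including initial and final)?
14

Values of a at each step:
Initial: a = 2
After step 1: a = 2
After step 2: a = 2
After step 3: a = 8
Sum = 2 + 2 + 2 + 8 = 14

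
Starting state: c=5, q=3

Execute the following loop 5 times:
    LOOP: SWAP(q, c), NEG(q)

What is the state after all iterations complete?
c=3, q=-5

Iteration trace:
Start: c=5, q=3
After iteration 1: c=3, q=-5
After iteration 2: c=-5, q=-3
After iteration 3: c=-3, q=5
After iteration 4: c=5, q=3
After iteration 5: c=3, q=-5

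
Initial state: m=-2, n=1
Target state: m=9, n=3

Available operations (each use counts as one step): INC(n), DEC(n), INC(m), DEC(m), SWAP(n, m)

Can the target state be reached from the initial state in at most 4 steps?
No

The target state cannot be reached within 4 steps.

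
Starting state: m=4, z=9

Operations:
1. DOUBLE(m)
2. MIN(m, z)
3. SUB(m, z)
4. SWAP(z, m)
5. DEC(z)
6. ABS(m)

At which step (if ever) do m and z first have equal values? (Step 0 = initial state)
Never

m and z never become equal during execution.

Comparing values at each step:
Initial: m=4, z=9
After step 1: m=8, z=9
After step 2: m=8, z=9
After step 3: m=-1, z=9
After step 4: m=9, z=-1
After step 5: m=9, z=-2
After step 6: m=9, z=-2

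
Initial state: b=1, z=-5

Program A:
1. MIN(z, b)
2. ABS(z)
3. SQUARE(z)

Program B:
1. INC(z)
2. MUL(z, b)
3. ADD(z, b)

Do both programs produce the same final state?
No

Program A final state: b=1, z=25
Program B final state: b=1, z=-3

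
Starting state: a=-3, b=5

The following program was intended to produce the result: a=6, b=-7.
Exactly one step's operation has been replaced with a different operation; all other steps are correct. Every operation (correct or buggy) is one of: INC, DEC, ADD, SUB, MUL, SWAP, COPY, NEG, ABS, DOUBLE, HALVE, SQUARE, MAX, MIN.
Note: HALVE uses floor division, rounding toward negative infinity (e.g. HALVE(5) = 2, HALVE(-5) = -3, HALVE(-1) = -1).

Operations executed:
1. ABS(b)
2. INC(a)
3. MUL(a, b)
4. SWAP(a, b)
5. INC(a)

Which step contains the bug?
Step 3

Trace with buggy code:
Initial: a=-3, b=5
After step 1: a=-3, b=5
After step 2: a=-2, b=5
After step 3: a=-10, b=5
After step 4: a=5, b=-10
After step 5: a=6, b=-10
Actual final a=6, b=-10 ≠ expected a=6, b=-7.
Step 3 is the only position where a single-operation replacement can produce the expected result.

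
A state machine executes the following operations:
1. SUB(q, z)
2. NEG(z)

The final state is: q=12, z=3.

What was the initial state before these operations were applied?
q=9, z=-3

Working backwards:
Final state: q=12, z=3
Before step 2 (NEG(z)): q=12, z=-3
Before step 1 (SUB(q, z)): q=9, z=-3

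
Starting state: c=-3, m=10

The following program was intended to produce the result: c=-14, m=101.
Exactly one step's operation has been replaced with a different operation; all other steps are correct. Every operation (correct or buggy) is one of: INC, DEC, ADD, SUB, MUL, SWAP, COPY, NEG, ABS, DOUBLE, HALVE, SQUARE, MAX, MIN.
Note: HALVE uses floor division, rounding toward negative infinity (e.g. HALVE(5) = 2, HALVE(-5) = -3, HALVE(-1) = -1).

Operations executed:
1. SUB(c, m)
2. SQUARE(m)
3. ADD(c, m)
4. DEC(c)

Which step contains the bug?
Step 3

Trace with buggy code:
Initial: c=-3, m=10
After step 1: c=-13, m=10
After step 2: c=-13, m=100
After step 3: c=87, m=100
After step 4: c=86, m=100
Actual final c=86, m=100 ≠ expected c=-14, m=101.
Step 3 is the only position where a single-operation replacement can produce the expected result.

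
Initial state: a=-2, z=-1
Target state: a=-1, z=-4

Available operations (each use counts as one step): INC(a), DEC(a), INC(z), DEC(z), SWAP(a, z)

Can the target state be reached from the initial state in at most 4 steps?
Yes

Path (3 steps): DEC(a) → DEC(a) → SWAP(a, z)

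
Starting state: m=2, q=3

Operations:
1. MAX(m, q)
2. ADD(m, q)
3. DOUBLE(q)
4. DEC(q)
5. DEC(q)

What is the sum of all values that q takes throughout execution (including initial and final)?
24

Values of q at each step:
Initial: q = 3
After step 1: q = 3
After step 2: q = 3
After step 3: q = 6
After step 4: q = 5
After step 5: q = 4
Sum = 3 + 3 + 3 + 6 + 5 + 4 = 24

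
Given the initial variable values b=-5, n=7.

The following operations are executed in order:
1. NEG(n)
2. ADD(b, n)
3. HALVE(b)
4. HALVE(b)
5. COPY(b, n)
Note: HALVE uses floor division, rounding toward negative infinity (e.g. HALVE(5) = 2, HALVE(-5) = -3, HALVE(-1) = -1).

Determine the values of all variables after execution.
{b: -7, n: -7}

Step-by-step execution:
Initial: b=-5, n=7
After step 1 (NEG(n)): b=-5, n=-7
After step 2 (ADD(b, n)): b=-12, n=-7
After step 3 (HALVE(b)): b=-6, n=-7
After step 4 (HALVE(b)): b=-3, n=-7
After step 5 (COPY(b, n)): b=-7, n=-7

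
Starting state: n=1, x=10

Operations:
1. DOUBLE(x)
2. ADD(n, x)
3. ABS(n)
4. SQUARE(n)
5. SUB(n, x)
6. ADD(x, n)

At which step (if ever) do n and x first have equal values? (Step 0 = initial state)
Never

n and x never become equal during execution.

Comparing values at each step:
Initial: n=1, x=10
After step 1: n=1, x=20
After step 2: n=21, x=20
After step 3: n=21, x=20
After step 4: n=441, x=20
After step 5: n=421, x=20
After step 6: n=421, x=441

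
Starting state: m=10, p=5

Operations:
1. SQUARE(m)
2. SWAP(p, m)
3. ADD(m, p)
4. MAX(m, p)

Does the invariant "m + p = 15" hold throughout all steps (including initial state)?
No, violated after step 1

The invariant is violated after step 1.

State at each step:
Initial: m=10, p=5
After step 1: m=100, p=5
After step 2: m=5, p=100
After step 3: m=105, p=100
After step 4: m=105, p=100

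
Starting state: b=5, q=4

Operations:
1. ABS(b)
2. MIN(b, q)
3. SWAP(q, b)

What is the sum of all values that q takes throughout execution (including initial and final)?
16

Values of q at each step:
Initial: q = 4
After step 1: q = 4
After step 2: q = 4
After step 3: q = 4
Sum = 4 + 4 + 4 + 4 = 16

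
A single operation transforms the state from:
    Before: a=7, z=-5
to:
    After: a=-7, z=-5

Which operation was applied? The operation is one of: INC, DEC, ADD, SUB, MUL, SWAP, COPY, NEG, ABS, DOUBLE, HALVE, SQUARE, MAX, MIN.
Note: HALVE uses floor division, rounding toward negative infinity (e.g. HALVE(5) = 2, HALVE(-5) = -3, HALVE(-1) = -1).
NEG(a)

Analyzing the change:
Before: a=7, z=-5
After: a=-7, z=-5
Variable a changed from 7 to -7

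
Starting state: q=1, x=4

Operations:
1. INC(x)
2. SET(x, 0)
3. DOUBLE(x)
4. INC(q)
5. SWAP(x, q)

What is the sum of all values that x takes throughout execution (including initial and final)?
11

Values of x at each step:
Initial: x = 4
After step 1: x = 5
After step 2: x = 0
After step 3: x = 0
After step 4: x = 0
After step 5: x = 2
Sum = 4 + 5 + 0 + 0 + 0 + 2 = 11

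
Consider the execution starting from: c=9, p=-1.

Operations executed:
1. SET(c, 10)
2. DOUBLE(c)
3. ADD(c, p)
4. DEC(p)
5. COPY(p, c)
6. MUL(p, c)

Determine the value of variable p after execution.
p = 361

Tracing execution:
Step 1: SET(c, 10) → p = -1
Step 2: DOUBLE(c) → p = -1
Step 3: ADD(c, p) → p = -1
Step 4: DEC(p) → p = -2
Step 5: COPY(p, c) → p = 19
Step 6: MUL(p, c) → p = 361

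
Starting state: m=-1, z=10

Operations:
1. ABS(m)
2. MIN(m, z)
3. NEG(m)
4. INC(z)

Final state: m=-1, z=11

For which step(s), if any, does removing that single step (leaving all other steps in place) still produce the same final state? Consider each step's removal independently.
Step(s) 2

Testing removal of each single step:
Without step 1: final = m=1, z=11 (different)
Without step 2: final = m=-1, z=11 (same)
Without step 3: final = m=1, z=11 (different)
Without step 4: final = m=-1, z=10 (different)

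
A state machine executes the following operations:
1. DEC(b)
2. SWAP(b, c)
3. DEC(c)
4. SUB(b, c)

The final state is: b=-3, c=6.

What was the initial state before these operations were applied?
b=8, c=3

Working backwards:
Final state: b=-3, c=6
Before step 4 (SUB(b, c)): b=3, c=6
Before step 3 (DEC(c)): b=3, c=7
Before step 2 (SWAP(b, c)): b=7, c=3
Before step 1 (DEC(b)): b=8, c=3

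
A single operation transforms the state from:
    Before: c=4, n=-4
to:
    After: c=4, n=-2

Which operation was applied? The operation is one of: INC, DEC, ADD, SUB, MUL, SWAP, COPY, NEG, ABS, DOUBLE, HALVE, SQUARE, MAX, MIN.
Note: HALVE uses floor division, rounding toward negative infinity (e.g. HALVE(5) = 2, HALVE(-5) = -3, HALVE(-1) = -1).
HALVE(n)

Analyzing the change:
Before: c=4, n=-4
After: c=4, n=-2
Variable n changed from -4 to -2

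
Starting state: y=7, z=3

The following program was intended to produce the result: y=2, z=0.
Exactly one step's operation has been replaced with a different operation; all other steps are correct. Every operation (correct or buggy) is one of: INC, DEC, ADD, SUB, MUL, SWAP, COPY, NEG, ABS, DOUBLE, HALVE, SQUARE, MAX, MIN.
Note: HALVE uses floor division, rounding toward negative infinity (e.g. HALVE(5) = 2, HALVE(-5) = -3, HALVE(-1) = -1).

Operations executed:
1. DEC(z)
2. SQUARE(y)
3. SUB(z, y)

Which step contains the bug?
Step 2

Trace with buggy code:
Initial: y=7, z=3
After step 1: y=7, z=2
After step 2: y=49, z=2
After step 3: y=49, z=-47
Actual final y=49, z=-47 ≠ expected y=2, z=0.
Step 2 is the only position where a single-operation replacement can produce the expected result.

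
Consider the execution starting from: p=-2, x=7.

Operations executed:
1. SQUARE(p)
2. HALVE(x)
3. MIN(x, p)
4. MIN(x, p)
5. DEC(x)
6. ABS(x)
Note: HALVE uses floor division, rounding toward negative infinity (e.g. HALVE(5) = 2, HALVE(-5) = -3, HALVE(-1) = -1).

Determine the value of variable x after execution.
x = 2

Tracing execution:
Step 1: SQUARE(p) → x = 7
Step 2: HALVE(x) → x = 3
Step 3: MIN(x, p) → x = 3
Step 4: MIN(x, p) → x = 3
Step 5: DEC(x) → x = 2
Step 6: ABS(x) → x = 2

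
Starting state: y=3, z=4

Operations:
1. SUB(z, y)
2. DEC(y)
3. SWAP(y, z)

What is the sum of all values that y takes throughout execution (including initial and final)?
9

Values of y at each step:
Initial: y = 3
After step 1: y = 3
After step 2: y = 2
After step 3: y = 1
Sum = 3 + 3 + 2 + 1 = 9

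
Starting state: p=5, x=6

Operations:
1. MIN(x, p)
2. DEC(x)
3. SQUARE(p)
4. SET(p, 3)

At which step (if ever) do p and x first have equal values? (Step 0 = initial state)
Step 1

p and x first become equal after step 1.

Comparing values at each step:
Initial: p=5, x=6
After step 1: p=5, x=5 ← equal!
After step 2: p=5, x=4
After step 3: p=25, x=4
After step 4: p=3, x=4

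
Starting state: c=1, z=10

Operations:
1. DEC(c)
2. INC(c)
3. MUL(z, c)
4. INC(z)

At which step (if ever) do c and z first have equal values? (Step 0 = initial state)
Never

c and z never become equal during execution.

Comparing values at each step:
Initial: c=1, z=10
After step 1: c=0, z=10
After step 2: c=1, z=10
After step 3: c=1, z=10
After step 4: c=1, z=11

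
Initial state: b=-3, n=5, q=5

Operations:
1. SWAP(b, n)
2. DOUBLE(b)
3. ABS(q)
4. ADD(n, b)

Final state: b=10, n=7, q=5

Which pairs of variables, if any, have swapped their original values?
None

Comparing initial and final values:
q: 5 → 5
b: -3 → 10
n: 5 → 7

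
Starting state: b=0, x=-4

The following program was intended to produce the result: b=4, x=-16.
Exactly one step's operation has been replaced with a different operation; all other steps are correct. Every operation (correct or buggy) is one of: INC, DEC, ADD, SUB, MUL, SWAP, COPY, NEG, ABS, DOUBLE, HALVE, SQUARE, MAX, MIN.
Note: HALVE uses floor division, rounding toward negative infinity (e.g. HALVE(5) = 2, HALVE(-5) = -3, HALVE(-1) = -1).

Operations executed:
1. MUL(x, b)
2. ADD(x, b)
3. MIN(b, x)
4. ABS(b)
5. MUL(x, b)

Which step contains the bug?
Step 1

Trace with buggy code:
Initial: b=0, x=-4
After step 1: b=0, x=0
After step 2: b=0, x=0
After step 3: b=0, x=0
After step 4: b=0, x=0
After step 5: b=0, x=0
Actual final b=0, x=0 ≠ expected b=4, x=-16.
Step 1 is the only position where a single-operation replacement can produce the expected result.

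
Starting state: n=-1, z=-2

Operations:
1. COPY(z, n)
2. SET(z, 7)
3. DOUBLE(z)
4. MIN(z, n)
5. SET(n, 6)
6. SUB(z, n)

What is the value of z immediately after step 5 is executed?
z = -1

Tracing z through execution:
Initial: z = -2
After step 1 (COPY(z, n)): z = -1
After step 2 (SET(z, 7)): z = 7
After step 3 (DOUBLE(z)): z = 14
After step 4 (MIN(z, n)): z = -1
After step 5 (SET(n, 6)): z = -1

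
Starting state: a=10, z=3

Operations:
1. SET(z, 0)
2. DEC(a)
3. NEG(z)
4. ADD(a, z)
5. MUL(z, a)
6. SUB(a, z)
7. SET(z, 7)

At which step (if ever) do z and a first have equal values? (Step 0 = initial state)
Never

z and a never become equal during execution.

Comparing values at each step:
Initial: z=3, a=10
After step 1: z=0, a=10
After step 2: z=0, a=9
After step 3: z=0, a=9
After step 4: z=0, a=9
After step 5: z=0, a=9
After step 6: z=0, a=9
After step 7: z=7, a=9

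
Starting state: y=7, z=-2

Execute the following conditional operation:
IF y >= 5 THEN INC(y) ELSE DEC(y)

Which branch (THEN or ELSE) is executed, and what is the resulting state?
Branch: THEN, Final state: y=8, z=-2

Evaluating condition: y >= 5
y = 7
Condition is True, so THEN branch executes
After INC(y): y=8, z=-2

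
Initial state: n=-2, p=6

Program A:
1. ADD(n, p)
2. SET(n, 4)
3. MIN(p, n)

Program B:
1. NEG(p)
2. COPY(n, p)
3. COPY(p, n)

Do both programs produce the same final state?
No

Program A final state: n=4, p=4
Program B final state: n=-6, p=-6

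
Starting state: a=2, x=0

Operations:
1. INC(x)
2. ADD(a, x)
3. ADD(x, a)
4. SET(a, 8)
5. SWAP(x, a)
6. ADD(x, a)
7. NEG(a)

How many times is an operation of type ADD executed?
3

Counting ADD operations:
Step 2: ADD(a, x) ← ADD
Step 3: ADD(x, a) ← ADD
Step 6: ADD(x, a) ← ADD
Total: 3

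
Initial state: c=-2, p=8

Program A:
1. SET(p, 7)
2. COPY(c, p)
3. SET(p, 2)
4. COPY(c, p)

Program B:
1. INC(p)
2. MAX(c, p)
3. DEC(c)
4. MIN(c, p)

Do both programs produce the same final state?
No

Program A final state: c=2, p=2
Program B final state: c=8, p=9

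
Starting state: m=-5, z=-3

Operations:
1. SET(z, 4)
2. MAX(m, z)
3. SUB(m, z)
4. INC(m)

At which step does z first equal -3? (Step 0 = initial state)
Step 0

Tracing z:
Initial: z = -3 ← first occurrence
After step 1: z = 4
After step 2: z = 4
After step 3: z = 4
After step 4: z = 4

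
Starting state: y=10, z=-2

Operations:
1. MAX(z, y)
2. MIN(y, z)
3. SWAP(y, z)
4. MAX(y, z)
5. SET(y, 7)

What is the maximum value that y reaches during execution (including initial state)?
10

Values of y at each step:
Initial: y = 10 ← maximum
After step 1: y = 10
After step 2: y = 10
After step 3: y = 10
After step 4: y = 10
After step 5: y = 7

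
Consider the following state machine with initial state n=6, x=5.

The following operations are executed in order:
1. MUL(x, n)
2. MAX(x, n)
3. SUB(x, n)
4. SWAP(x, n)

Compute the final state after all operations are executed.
{n: 24, x: 6}

Step-by-step execution:
Initial: n=6, x=5
After step 1 (MUL(x, n)): n=6, x=30
After step 2 (MAX(x, n)): n=6, x=30
After step 3 (SUB(x, n)): n=6, x=24
After step 4 (SWAP(x, n)): n=24, x=6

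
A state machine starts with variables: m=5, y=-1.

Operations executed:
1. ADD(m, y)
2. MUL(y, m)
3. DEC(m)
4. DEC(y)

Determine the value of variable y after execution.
y = -5

Tracing execution:
Step 1: ADD(m, y) → y = -1
Step 2: MUL(y, m) → y = -4
Step 3: DEC(m) → y = -4
Step 4: DEC(y) → y = -5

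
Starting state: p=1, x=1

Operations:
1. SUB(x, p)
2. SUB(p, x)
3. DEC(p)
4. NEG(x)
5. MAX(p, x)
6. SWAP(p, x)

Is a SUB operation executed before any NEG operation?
Yes

First SUB: step 1
First NEG: step 4
Since 1 < 4, SUB comes first.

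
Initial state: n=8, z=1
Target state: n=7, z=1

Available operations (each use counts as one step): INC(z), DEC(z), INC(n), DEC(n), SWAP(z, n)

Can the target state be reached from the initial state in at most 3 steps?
Yes

Path (1 step): DEC(n)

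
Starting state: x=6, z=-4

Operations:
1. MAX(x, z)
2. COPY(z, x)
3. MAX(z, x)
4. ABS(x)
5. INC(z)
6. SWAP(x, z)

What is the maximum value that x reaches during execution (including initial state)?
7

Values of x at each step:
Initial: x = 6
After step 1: x = 6
After step 2: x = 6
After step 3: x = 6
After step 4: x = 6
After step 5: x = 6
After step 6: x = 7 ← maximum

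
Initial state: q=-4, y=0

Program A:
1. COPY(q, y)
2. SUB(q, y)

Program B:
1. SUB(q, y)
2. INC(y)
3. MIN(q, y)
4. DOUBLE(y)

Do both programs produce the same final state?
No

Program A final state: q=0, y=0
Program B final state: q=-4, y=2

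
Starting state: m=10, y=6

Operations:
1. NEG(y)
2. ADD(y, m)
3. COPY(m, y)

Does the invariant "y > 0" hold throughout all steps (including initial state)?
No, violated after step 1

The invariant is violated after step 1.

State at each step:
Initial: m=10, y=6
After step 1: m=10, y=-6
After step 2: m=10, y=4
After step 3: m=4, y=4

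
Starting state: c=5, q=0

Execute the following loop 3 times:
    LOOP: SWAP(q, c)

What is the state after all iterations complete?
c=0, q=5

Iteration trace:
Start: c=5, q=0
After iteration 1: c=0, q=5
After iteration 2: c=5, q=0
After iteration 3: c=0, q=5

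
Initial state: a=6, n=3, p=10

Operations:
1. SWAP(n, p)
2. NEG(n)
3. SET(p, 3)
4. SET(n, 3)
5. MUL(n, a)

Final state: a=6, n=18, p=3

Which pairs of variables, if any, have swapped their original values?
None

Comparing initial and final values:
a: 6 → 6
p: 10 → 3
n: 3 → 18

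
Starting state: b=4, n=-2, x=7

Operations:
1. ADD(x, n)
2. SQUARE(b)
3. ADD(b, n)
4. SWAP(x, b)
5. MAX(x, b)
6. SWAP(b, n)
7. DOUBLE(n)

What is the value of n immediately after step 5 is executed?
n = -2

Tracing n through execution:
Initial: n = -2
After step 1 (ADD(x, n)): n = -2
After step 2 (SQUARE(b)): n = -2
After step 3 (ADD(b, n)): n = -2
After step 4 (SWAP(x, b)): n = -2
After step 5 (MAX(x, b)): n = -2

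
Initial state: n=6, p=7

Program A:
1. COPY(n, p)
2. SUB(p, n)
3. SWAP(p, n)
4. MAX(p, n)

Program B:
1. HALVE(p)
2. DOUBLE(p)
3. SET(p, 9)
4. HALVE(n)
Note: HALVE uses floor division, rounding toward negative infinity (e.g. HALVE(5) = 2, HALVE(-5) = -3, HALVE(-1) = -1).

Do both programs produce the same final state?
No

Program A final state: n=0, p=7
Program B final state: n=3, p=9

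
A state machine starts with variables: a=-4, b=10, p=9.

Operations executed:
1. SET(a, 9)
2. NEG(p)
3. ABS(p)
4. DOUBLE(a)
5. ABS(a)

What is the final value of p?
p = 9

Tracing execution:
Step 1: SET(a, 9) → p = 9
Step 2: NEG(p) → p = -9
Step 3: ABS(p) → p = 9
Step 4: DOUBLE(a) → p = 9
Step 5: ABS(a) → p = 9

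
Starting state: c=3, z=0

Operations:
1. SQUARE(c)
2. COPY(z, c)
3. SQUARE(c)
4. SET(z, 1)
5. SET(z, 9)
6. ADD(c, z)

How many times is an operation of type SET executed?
2

Counting SET operations:
Step 4: SET(z, 1) ← SET
Step 5: SET(z, 9) ← SET
Total: 2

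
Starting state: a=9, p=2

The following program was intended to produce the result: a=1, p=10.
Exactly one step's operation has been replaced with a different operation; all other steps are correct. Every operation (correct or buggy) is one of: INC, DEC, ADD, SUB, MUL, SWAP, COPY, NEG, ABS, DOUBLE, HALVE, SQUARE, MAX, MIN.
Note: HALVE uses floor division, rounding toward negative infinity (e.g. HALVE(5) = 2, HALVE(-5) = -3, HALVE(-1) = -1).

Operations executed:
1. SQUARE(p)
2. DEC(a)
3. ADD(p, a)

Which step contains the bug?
Step 1

Trace with buggy code:
Initial: a=9, p=2
After step 1: a=9, p=4
After step 2: a=8, p=4
After step 3: a=8, p=12
Actual final a=8, p=12 ≠ expected a=1, p=10.
Step 1 is the only position where a single-operation replacement can produce the expected result.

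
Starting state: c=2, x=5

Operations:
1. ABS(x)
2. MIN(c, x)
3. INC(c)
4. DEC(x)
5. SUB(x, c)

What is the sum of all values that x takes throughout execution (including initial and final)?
25

Values of x at each step:
Initial: x = 5
After step 1: x = 5
After step 2: x = 5
After step 3: x = 5
After step 4: x = 4
After step 5: x = 1
Sum = 5 + 5 + 5 + 5 + 4 + 1 = 25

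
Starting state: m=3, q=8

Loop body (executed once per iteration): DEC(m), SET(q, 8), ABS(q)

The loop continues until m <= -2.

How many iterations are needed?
5

Tracing iterations:
Initial: m=3, q=8
After iteration 1: m=2, q=8
After iteration 2: m=1, q=8
After iteration 3: m=0, q=8
After iteration 4: m=-1, q=8
After iteration 5: m=-2, q=8
m <= -2 now holds, so the loop exits after 5 iterations.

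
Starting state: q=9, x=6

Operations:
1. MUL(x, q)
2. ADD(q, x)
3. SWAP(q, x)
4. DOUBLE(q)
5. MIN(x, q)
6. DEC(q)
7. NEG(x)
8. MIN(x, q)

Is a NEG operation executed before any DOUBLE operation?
No

First NEG: step 7
First DOUBLE: step 4
Since 7 > 4, DOUBLE comes first.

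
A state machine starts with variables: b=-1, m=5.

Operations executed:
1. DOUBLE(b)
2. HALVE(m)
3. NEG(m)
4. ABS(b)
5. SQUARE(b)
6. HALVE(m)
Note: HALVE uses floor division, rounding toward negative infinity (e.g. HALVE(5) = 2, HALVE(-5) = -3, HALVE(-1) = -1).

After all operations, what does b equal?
b = 4

Tracing execution:
Step 1: DOUBLE(b) → b = -2
Step 2: HALVE(m) → b = -2
Step 3: NEG(m) → b = -2
Step 4: ABS(b) → b = 2
Step 5: SQUARE(b) → b = 4
Step 6: HALVE(m) → b = 4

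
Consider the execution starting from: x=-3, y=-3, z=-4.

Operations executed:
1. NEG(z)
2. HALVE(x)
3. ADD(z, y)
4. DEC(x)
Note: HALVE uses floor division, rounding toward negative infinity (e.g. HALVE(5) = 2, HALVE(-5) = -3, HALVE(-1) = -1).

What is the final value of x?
x = -3

Tracing execution:
Step 1: NEG(z) → x = -3
Step 2: HALVE(x) → x = -2
Step 3: ADD(z, y) → x = -2
Step 4: DEC(x) → x = -3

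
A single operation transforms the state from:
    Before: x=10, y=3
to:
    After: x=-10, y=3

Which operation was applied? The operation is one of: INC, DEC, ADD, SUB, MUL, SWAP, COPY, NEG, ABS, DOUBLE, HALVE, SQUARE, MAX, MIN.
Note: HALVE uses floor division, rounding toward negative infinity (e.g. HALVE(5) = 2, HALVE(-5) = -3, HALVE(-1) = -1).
NEG(x)

Analyzing the change:
Before: x=10, y=3
After: x=-10, y=3
Variable x changed from 10 to -10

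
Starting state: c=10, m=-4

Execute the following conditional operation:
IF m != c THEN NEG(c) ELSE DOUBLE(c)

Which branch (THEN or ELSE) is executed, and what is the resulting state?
Branch: THEN, Final state: c=-10, m=-4

Evaluating condition: m != c
m = -4, c = 10
Condition is True, so THEN branch executes
After NEG(c): c=-10, m=-4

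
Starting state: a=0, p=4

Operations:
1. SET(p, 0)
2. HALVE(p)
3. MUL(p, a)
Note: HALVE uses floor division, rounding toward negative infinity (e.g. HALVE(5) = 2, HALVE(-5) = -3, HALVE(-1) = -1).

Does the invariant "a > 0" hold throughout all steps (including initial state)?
No, violated at the initial state

The invariant is violated at the initial state (step 0).

State at each step:
Initial: a=0, p=4
After step 1: a=0, p=0
After step 2: a=0, p=0
After step 3: a=0, p=0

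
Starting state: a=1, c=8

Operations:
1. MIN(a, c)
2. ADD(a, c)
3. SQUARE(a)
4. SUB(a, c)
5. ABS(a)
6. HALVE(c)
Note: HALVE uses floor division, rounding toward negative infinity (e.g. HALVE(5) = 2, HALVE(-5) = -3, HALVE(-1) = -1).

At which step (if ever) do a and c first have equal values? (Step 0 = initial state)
Never

a and c never become equal during execution.

Comparing values at each step:
Initial: a=1, c=8
After step 1: a=1, c=8
After step 2: a=9, c=8
After step 3: a=81, c=8
After step 4: a=73, c=8
After step 5: a=73, c=8
After step 6: a=73, c=4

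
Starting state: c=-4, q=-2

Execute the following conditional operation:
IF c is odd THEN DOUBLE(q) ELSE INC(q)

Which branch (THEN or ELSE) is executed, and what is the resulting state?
Branch: ELSE, Final state: c=-4, q=-1

Evaluating condition: c is odd
Condition is False, so ELSE branch executes
After INC(q): c=-4, q=-1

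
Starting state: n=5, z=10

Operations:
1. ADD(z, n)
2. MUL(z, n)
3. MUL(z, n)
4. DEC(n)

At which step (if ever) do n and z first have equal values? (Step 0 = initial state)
Never

n and z never become equal during execution.

Comparing values at each step:
Initial: n=5, z=10
After step 1: n=5, z=15
After step 2: n=5, z=75
After step 3: n=5, z=375
After step 4: n=4, z=375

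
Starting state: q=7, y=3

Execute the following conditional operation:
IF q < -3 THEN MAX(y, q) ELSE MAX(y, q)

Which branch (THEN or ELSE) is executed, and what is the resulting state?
Branch: ELSE, Final state: q=7, y=7

Evaluating condition: q < -3
q = 7
Condition is False, so ELSE branch executes
After MAX(y, q): q=7, y=7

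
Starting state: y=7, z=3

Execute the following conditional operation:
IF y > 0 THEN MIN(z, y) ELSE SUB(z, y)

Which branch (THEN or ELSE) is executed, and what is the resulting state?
Branch: THEN, Final state: y=7, z=3

Evaluating condition: y > 0
y = 7
Condition is True, so THEN branch executes
After MIN(z, y): y=7, z=3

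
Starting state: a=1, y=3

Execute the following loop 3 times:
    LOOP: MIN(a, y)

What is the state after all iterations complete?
a=1, y=3

Iteration trace:
Start: a=1, y=3
After iteration 1: a=1, y=3
After iteration 2: a=1, y=3
After iteration 3: a=1, y=3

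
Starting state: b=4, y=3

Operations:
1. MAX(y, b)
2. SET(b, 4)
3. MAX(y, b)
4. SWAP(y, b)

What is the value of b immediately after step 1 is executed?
b = 4

Tracing b through execution:
Initial: b = 4
After step 1 (MAX(y, b)): b = 4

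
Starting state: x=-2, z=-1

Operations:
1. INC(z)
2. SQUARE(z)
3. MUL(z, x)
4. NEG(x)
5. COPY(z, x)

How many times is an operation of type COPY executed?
1

Counting COPY operations:
Step 5: COPY(z, x) ← COPY
Total: 1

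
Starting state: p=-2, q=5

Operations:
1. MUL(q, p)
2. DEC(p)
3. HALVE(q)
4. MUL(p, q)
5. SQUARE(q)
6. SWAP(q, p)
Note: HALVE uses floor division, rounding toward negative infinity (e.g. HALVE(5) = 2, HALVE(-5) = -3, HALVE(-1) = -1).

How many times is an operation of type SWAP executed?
1

Counting SWAP operations:
Step 6: SWAP(q, p) ← SWAP
Total: 1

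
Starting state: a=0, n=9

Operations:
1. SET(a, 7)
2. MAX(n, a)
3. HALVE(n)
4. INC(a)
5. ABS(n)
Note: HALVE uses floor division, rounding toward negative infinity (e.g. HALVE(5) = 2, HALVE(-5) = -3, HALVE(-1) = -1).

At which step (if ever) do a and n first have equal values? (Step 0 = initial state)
Never

a and n never become equal during execution.

Comparing values at each step:
Initial: a=0, n=9
After step 1: a=7, n=9
After step 2: a=7, n=9
After step 3: a=7, n=4
After step 4: a=8, n=4
After step 5: a=8, n=4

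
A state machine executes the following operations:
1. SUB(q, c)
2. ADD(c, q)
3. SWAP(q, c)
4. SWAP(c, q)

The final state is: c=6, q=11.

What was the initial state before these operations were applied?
c=-5, q=6

Working backwards:
Final state: c=6, q=11
Before step 4 (SWAP(c, q)): c=11, q=6
Before step 3 (SWAP(q, c)): c=6, q=11
Before step 2 (ADD(c, q)): c=-5, q=11
Before step 1 (SUB(q, c)): c=-5, q=6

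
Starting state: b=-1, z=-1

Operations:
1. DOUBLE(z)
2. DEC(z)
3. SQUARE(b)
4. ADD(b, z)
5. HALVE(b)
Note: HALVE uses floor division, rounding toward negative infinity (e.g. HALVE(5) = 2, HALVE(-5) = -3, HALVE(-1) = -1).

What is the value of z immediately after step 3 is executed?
z = -3

Tracing z through execution:
Initial: z = -1
After step 1 (DOUBLE(z)): z = -2
After step 2 (DEC(z)): z = -3
After step 3 (SQUARE(b)): z = -3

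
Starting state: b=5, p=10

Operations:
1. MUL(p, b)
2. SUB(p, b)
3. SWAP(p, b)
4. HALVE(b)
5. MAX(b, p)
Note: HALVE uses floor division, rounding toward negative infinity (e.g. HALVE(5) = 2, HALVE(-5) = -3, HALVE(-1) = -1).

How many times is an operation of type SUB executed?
1

Counting SUB operations:
Step 2: SUB(p, b) ← SUB
Total: 1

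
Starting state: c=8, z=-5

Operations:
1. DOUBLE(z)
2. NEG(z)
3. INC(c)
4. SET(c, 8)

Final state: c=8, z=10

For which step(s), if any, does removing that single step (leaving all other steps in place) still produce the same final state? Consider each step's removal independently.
Step(s) 3

Testing removal of each single step:
Without step 1: final = c=8, z=5 (different)
Without step 2: final = c=8, z=-10 (different)
Without step 3: final = c=8, z=10 (same)
Without step 4: final = c=9, z=10 (different)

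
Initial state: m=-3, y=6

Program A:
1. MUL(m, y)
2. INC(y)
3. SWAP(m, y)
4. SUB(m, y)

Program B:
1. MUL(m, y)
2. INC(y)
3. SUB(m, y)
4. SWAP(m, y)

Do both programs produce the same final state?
No

Program A final state: m=25, y=-18
Program B final state: m=7, y=-25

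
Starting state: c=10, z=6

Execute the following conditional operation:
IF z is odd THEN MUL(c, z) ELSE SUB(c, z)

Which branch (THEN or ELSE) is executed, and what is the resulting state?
Branch: ELSE, Final state: c=4, z=6

Evaluating condition: z is odd
Condition is False, so ELSE branch executes
After SUB(c, z): c=4, z=6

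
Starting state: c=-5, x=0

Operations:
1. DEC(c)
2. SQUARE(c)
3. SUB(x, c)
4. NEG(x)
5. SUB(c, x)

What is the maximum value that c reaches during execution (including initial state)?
36

Values of c at each step:
Initial: c = -5
After step 1: c = -6
After step 2: c = 36 ← maximum
After step 3: c = 36
After step 4: c = 36
After step 5: c = 0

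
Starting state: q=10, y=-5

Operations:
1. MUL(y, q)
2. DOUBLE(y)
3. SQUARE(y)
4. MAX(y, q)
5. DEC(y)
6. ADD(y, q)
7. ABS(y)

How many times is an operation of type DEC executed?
1

Counting DEC operations:
Step 5: DEC(y) ← DEC
Total: 1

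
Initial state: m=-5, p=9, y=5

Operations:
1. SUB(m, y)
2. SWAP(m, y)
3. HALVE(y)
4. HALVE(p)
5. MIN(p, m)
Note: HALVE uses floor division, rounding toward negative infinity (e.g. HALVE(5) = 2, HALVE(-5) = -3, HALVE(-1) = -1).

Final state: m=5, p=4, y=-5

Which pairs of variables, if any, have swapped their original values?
(m, y)

Comparing initial and final values:
m: -5 → 5
p: 9 → 4
y: 5 → -5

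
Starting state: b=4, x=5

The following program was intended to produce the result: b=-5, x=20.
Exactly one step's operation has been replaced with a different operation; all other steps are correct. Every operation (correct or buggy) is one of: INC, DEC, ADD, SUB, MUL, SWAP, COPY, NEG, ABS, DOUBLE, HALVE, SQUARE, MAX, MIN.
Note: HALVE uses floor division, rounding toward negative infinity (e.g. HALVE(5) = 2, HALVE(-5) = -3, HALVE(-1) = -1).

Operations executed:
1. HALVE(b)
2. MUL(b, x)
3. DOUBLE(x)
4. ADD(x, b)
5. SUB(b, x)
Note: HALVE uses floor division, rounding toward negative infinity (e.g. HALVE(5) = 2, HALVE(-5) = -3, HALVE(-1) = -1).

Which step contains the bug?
Step 3

Trace with buggy code:
Initial: b=4, x=5
After step 1: b=2, x=5
After step 2: b=10, x=5
After step 3: b=10, x=10
After step 4: b=10, x=20
After step 5: b=-10, x=20
Actual final b=-10, x=20 ≠ expected b=-5, x=20.
Step 3 is the only position where a single-operation replacement can produce the expected result.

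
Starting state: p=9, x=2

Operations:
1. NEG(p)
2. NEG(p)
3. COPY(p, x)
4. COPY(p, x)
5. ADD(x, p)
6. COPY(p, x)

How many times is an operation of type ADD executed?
1

Counting ADD operations:
Step 5: ADD(x, p) ← ADD
Total: 1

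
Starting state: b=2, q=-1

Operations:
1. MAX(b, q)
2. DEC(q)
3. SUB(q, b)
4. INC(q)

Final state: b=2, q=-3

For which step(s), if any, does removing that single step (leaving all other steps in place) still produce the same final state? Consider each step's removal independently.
Step(s) 1

Testing removal of each single step:
Without step 1: final = b=2, q=-3 (same)
Without step 2: final = b=2, q=-2 (different)
Without step 3: final = b=2, q=-1 (different)
Without step 4: final = b=2, q=-4 (different)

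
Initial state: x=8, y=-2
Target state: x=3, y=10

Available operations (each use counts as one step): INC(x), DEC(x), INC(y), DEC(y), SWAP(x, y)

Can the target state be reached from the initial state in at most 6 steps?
No

The target state cannot be reached within 6 steps.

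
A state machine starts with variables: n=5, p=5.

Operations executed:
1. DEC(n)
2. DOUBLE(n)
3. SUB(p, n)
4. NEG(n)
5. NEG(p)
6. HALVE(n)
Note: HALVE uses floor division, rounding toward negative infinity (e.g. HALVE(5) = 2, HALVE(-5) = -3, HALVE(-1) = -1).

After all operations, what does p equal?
p = 3

Tracing execution:
Step 1: DEC(n) → p = 5
Step 2: DOUBLE(n) → p = 5
Step 3: SUB(p, n) → p = -3
Step 4: NEG(n) → p = -3
Step 5: NEG(p) → p = 3
Step 6: HALVE(n) → p = 3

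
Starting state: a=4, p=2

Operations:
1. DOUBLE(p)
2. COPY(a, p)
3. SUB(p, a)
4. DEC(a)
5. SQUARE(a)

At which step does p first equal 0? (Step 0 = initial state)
Step 3

Tracing p:
Initial: p = 2
After step 1: p = 4
After step 2: p = 4
After step 3: p = 0 ← first occurrence
After step 4: p = 0
After step 5: p = 0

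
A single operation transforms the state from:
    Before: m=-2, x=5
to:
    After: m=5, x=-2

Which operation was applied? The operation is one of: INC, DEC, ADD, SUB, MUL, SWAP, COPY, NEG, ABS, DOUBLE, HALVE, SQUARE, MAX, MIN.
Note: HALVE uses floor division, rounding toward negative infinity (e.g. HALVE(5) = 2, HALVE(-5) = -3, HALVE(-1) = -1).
SWAP(m, x)

Analyzing the change:
Before: m=-2, x=5
After: m=5, x=-2
Variable m changed from -2 to 5
Variable x changed from 5 to -2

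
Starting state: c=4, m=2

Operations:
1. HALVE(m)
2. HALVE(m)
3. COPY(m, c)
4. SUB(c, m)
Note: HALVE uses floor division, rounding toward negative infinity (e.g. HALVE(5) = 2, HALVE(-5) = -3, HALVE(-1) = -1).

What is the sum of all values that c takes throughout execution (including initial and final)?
16

Values of c at each step:
Initial: c = 4
After step 1: c = 4
After step 2: c = 4
After step 3: c = 4
After step 4: c = 0
Sum = 4 + 4 + 4 + 4 + 0 = 16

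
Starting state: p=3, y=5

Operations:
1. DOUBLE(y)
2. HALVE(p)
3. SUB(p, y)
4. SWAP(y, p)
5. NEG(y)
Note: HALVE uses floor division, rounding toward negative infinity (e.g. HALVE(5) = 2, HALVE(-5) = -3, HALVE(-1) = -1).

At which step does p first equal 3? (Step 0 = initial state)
Step 0

Tracing p:
Initial: p = 3 ← first occurrence
After step 1: p = 3
After step 2: p = 1
After step 3: p = -9
After step 4: p = 10
After step 5: p = 10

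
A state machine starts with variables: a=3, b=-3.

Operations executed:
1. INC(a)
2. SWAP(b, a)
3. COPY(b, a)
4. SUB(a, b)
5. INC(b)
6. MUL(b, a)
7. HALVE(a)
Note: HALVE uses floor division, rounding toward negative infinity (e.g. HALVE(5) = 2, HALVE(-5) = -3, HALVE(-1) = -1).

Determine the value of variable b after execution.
b = 0

Tracing execution:
Step 1: INC(a) → b = -3
Step 2: SWAP(b, a) → b = 4
Step 3: COPY(b, a) → b = -3
Step 4: SUB(a, b) → b = -3
Step 5: INC(b) → b = -2
Step 6: MUL(b, a) → b = 0
Step 7: HALVE(a) → b = 0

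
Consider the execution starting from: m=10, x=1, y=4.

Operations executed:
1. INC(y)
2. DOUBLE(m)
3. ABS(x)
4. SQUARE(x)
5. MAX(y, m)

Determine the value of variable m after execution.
m = 20

Tracing execution:
Step 1: INC(y) → m = 10
Step 2: DOUBLE(m) → m = 20
Step 3: ABS(x) → m = 20
Step 4: SQUARE(x) → m = 20
Step 5: MAX(y, m) → m = 20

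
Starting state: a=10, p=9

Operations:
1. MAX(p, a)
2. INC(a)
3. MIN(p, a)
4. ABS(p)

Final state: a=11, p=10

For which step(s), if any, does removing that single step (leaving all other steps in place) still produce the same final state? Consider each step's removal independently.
Step(s) 3, 4

Testing removal of each single step:
Without step 1: final = a=11, p=9 (different)
Without step 2: final = a=10, p=10 (different)
Without step 3: final = a=11, p=10 (same)
Without step 4: final = a=11, p=10 (same)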